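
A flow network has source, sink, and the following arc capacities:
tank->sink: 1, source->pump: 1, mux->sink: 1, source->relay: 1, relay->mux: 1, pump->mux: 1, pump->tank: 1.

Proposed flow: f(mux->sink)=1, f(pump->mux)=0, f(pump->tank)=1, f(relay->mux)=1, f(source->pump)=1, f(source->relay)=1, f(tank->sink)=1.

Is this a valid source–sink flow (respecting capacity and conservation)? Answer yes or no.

Yes

Every edge has 0 ≤ f(e) ≤ cap(e).
At each intermediate node, inflow equals outflow.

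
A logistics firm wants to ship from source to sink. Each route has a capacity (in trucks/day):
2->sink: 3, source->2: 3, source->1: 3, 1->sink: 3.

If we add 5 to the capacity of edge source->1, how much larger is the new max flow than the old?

Original max flow = 6.
Even with extra capacity on source->1, another cut of capacity 6 remains binding.
New max flow = 6. Increase = 0.

0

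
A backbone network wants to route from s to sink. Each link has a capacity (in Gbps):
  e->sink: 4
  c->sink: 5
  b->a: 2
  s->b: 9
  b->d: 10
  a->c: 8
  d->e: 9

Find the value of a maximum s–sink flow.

6

Augment s->b->d->e->sink: bottleneck 4. Total 4.
Augment s->b->a->c->sink: bottleneck 2. Total 6.
No augmenting path remains in the residual graph.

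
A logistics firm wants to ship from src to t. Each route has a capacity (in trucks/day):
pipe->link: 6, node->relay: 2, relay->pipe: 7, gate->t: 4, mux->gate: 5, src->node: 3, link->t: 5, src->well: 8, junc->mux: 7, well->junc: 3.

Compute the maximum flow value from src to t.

5

Augment src->well->junc->mux->gate->t: bottleneck 3. Total 3.
Augment src->node->relay->pipe->link->t: bottleneck 2. Total 5.
No augmenting path remains in the residual graph.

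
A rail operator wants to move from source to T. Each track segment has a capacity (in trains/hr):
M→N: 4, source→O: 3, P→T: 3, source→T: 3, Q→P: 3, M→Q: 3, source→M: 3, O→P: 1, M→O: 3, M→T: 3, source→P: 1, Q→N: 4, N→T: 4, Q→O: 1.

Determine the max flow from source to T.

Augment source→T: bottleneck 3. Total 3.
Augment source→M→T: bottleneck 3. Total 6.
Augment source→P→T: bottleneck 1. Total 7.
Augment source→O→P→T: bottleneck 1. Total 8.
No augmenting path remains in the residual graph.

8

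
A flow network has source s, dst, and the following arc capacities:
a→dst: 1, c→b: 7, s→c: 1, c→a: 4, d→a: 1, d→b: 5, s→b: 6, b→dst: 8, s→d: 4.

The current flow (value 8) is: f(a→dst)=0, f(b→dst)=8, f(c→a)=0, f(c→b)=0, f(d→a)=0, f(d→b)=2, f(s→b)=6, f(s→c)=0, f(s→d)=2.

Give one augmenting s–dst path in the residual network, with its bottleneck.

Residual along s→d→a→dst: s→d: 2, d→a: 1, a→dst: 1.
Bottleneck = min = 1.

s→d→a→dst, bottleneck 1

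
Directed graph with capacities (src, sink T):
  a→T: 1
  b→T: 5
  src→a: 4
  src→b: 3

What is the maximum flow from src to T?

Augment src→a→T: bottleneck 1. Total 1.
Augment src→b→T: bottleneck 3. Total 4.
No augmenting path remains in the residual graph.

4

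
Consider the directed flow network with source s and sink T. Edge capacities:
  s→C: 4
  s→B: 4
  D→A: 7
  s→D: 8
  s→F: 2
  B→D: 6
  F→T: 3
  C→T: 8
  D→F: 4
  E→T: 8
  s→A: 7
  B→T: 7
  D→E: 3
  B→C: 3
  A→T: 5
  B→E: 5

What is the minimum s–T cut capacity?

19

Max flow = 19 (via 6 augmenting paths).
In the residual at optimum, the set reachable from s is {A, D, F, s}.
Cut edges: s→B (cap 4), s→C (cap 4), D→E (cap 3), A→T (cap 5), F→T (cap 3). Sum = 19.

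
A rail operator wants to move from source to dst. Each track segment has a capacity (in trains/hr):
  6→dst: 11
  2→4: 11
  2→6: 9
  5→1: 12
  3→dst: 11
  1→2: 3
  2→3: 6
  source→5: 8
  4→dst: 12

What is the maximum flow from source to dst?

Augment source→5→1→2→6→dst: bottleneck 3. Total 3.
No augmenting path remains in the residual graph.

3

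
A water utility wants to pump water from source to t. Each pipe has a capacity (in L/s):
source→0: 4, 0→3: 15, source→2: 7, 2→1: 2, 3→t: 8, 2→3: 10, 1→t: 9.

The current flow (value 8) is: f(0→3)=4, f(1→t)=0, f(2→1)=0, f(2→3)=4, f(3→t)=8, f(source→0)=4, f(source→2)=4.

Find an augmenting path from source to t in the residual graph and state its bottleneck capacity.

Residual along source→2→1→t: source→2: 3, 2→1: 2, 1→t: 9.
Bottleneck = min = 2.

source→2→1→t, bottleneck 2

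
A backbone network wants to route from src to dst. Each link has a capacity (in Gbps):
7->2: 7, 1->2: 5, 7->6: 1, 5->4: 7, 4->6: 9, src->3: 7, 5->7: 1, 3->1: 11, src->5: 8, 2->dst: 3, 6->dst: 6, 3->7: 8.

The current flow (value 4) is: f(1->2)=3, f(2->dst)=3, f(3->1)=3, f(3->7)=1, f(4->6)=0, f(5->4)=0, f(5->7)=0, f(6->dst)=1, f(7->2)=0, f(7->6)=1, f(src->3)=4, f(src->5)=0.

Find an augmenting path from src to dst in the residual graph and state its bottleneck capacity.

Residual along src->5->4->6->dst: src->5: 8, 5->4: 7, 4->6: 9, 6->dst: 5.
Bottleneck = min = 5.

src->5->4->6->dst, bottleneck 5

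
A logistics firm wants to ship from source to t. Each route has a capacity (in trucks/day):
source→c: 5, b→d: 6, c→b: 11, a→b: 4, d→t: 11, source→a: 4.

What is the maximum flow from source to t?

Augment source→c→b→d→t: bottleneck 5. Total 5.
Augment source→a→b→d→t: bottleneck 1. Total 6.
No augmenting path remains in the residual graph.

6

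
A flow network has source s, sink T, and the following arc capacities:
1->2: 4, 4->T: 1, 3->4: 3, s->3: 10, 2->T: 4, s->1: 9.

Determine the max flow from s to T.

Augment s->3->4->T: bottleneck 1. Total 1.
Augment s->1->2->T: bottleneck 4. Total 5.
No augmenting path remains in the residual graph.

5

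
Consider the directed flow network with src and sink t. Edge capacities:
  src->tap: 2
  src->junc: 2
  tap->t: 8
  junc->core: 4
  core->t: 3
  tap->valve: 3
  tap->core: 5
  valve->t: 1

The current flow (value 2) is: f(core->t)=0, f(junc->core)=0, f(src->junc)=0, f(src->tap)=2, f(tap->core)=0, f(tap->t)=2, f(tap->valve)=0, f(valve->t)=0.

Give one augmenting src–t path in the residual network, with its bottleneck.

src->junc->core->t, bottleneck 2

Residual along src->junc->core->t: src->junc: 2, junc->core: 4, core->t: 3.
Bottleneck = min = 2.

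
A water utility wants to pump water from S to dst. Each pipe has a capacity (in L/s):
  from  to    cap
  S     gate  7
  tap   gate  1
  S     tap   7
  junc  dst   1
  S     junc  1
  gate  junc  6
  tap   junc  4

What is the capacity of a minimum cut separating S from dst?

1

Max flow = 1 (via 1 augmenting path).
In the residual at optimum, the set reachable from S is {S, gate, junc, tap}.
Cut edges: junc->dst (cap 1). Sum = 1.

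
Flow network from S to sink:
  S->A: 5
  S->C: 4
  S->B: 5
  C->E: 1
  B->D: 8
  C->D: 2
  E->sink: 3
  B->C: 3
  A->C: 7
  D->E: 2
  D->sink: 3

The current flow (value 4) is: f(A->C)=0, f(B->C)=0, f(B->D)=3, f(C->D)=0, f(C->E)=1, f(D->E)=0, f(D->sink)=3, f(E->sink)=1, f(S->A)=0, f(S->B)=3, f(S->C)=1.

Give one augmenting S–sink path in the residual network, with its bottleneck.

Residual along S->B->D->E->sink: S->B: 2, B->D: 5, D->E: 2, E->sink: 2.
Bottleneck = min = 2.

S->B->D->E->sink, bottleneck 2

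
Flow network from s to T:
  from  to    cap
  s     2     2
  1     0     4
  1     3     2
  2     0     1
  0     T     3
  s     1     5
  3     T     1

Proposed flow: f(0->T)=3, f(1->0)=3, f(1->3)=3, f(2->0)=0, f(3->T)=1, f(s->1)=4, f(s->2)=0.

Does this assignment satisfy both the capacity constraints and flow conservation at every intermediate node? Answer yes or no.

No

Capacity violated on 1->3: flow 3 > capacity 2.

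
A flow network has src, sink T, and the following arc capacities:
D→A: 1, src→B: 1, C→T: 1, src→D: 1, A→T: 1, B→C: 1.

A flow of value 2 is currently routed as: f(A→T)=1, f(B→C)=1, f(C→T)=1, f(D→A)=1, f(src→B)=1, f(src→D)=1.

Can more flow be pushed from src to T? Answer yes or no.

No

Residual reachable from src: {src}; T is not reachable.
Saturated cut: src→B, src→D with total capacity 2 = current flow value. Flow is maximum.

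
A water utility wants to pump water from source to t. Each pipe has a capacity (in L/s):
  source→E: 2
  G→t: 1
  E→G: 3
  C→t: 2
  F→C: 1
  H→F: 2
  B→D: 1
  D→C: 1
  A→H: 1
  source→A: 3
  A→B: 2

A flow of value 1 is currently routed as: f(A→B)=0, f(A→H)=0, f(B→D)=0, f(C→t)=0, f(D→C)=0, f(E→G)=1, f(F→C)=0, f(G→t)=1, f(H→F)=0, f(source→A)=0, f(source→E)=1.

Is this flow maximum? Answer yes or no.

No

Residual path source→A→B→D→C→t has bottleneck 1 > 0.
Pushing 1 along it raises the flow to 2, so the given flow is not maximum.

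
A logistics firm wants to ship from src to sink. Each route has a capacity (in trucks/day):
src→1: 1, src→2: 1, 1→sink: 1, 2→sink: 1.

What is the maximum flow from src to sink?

2

Augment src→2→sink: bottleneck 1. Total 1.
Augment src→1→sink: bottleneck 1. Total 2.
No augmenting path remains in the residual graph.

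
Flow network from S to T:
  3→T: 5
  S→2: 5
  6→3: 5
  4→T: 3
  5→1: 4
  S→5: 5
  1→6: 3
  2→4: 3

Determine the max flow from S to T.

Augment S→2→4→T: bottleneck 3. Total 3.
Augment S→5→1→6→3→T: bottleneck 3. Total 6.
No augmenting path remains in the residual graph.

6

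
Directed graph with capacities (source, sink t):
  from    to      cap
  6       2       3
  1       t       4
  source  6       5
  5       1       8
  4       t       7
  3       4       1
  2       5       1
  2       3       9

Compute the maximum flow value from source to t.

Augment source→6→2→5→1→t: bottleneck 1. Total 1.
Augment source→6→2→3→4→t: bottleneck 1. Total 2.
No augmenting path remains in the residual graph.

2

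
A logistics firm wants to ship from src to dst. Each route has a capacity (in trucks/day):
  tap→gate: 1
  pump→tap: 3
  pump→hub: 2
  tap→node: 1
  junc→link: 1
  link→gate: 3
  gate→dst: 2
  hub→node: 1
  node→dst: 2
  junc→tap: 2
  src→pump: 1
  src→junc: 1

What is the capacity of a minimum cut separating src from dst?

2

Max flow = 2 (via 2 augmenting paths).
In the residual at optimum, the set reachable from src is {src}.
Cut edges: src→junc (cap 1), src→pump (cap 1). Sum = 2.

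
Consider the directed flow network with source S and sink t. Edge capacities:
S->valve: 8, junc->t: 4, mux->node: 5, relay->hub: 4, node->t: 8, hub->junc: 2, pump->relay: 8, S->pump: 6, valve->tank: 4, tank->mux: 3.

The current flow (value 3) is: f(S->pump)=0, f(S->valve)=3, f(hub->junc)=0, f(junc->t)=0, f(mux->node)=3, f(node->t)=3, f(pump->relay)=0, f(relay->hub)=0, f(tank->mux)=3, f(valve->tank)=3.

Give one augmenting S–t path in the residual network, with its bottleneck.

Residual along S->pump->relay->hub->junc->t: S->pump: 6, pump->relay: 8, relay->hub: 4, hub->junc: 2, junc->t: 4.
Bottleneck = min = 2.

S->pump->relay->hub->junc->t, bottleneck 2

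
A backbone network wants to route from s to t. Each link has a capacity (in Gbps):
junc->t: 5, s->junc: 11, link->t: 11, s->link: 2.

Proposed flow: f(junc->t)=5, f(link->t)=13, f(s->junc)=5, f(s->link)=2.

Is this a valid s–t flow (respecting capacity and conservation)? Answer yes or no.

Capacity violated on link->t: flow 13 > capacity 11.

No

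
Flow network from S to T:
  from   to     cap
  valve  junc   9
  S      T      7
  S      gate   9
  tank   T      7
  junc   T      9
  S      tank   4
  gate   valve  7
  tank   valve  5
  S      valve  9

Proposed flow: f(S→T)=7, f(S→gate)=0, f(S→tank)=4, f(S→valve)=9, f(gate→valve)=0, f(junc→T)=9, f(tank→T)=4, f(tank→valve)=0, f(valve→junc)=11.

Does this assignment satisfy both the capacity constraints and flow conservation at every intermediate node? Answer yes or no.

No

Capacity violated on valve→junc: flow 11 > capacity 9.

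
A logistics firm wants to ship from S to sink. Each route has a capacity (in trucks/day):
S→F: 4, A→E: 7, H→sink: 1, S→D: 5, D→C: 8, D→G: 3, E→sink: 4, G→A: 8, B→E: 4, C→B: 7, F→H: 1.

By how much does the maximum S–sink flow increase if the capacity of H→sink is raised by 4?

0

Original max flow = 5.
Edge H→sink does not cross the min cut (source side {A, B, C, D, E, F, G, S}), so extra capacity there cannot help.
New max flow = 5. Increase = 0.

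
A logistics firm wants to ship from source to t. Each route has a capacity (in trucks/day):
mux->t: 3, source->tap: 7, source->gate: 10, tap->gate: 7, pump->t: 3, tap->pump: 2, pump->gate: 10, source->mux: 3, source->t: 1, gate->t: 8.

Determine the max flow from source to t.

14

Augment source->t: bottleneck 1. Total 1.
Augment source->mux->t: bottleneck 3. Total 4.
Augment source->gate->t: bottleneck 8. Total 12.
Augment source->tap->pump->t: bottleneck 2. Total 14.
No augmenting path remains in the residual graph.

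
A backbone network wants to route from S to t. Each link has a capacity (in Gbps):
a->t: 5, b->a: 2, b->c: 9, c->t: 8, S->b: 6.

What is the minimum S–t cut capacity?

Max flow = 6 (via 1 augmenting path).
In the residual at optimum, the set reachable from S is {S}.
Cut edges: S->b (cap 6). Sum = 6.

6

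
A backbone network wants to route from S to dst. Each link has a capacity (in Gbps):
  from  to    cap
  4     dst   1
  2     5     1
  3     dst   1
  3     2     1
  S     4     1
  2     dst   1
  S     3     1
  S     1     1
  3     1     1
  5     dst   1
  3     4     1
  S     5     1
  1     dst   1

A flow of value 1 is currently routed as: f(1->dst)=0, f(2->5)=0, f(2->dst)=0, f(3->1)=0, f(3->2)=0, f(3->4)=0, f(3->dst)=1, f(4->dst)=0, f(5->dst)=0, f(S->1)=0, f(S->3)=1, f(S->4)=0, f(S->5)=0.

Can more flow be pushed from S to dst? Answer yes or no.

Residual path S->4->dst has bottleneck 1 > 0.
Pushing 1 along it raises the flow to 2, so the given flow is not maximum.

Yes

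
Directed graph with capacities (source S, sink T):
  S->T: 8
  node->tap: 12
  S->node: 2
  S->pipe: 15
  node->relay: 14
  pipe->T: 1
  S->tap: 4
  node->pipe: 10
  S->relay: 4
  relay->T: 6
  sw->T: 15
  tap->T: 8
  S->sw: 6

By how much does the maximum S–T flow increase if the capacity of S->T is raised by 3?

Original max flow = 25.
After raising cap(S->T), augmenting paths through that edge carry 3 more units.
New max flow = 28. Increase = 3.

3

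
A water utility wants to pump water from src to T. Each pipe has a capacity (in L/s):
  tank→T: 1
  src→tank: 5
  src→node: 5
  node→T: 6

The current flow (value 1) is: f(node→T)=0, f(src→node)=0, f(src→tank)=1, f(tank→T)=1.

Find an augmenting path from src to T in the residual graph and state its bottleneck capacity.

Residual along src→node→T: src→node: 5, node→T: 6.
Bottleneck = min = 5.

src→node→T, bottleneck 5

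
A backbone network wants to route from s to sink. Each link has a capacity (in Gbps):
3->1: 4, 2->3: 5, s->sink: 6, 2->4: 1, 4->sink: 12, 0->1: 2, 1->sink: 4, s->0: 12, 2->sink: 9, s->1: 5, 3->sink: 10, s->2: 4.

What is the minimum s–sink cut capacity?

14

Max flow = 14 (via 3 augmenting paths).
In the residual at optimum, the set reachable from s is {0, 1, s}.
Cut edges: s->2 (cap 4), s->sink (cap 6), 1->sink (cap 4). Sum = 14.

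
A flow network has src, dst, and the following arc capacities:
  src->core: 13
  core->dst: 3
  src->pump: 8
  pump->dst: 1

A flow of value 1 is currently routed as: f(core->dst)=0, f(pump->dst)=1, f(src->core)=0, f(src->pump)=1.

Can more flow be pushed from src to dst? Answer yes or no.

Residual path src->core->dst has bottleneck 3 > 0.
Pushing 3 along it raises the flow to 4, so the given flow is not maximum.

Yes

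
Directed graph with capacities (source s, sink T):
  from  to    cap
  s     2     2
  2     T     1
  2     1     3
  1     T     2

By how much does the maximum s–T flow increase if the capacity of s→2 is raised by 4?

1

Original max flow = 2.
After raising cap(s→2), augmenting paths through that edge carry 1 more unit.
New max flow = 3. Increase = 1.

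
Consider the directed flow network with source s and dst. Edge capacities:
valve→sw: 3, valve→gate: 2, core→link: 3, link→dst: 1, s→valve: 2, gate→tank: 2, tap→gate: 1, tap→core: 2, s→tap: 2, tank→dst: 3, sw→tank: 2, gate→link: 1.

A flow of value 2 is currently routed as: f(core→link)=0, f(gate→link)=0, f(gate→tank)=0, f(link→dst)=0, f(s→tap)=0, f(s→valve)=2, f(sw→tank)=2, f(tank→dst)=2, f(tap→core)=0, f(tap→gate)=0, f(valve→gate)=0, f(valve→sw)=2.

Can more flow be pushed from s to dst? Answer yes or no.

Residual path s→tap→gate→tank→dst has bottleneck 1 > 0.
Pushing 1 along it raises the flow to 3, so the given flow is not maximum.

Yes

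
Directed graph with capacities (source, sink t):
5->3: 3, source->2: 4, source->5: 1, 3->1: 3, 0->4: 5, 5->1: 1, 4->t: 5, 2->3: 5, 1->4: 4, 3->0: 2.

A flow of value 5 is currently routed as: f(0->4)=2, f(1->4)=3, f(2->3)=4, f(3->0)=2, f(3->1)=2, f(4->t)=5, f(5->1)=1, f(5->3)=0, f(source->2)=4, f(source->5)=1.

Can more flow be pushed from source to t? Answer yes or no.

Residual reachable from source: {source}; t is not reachable.
Saturated cut: source->5, source->2 with total capacity 5 = current flow value. Flow is maximum.

No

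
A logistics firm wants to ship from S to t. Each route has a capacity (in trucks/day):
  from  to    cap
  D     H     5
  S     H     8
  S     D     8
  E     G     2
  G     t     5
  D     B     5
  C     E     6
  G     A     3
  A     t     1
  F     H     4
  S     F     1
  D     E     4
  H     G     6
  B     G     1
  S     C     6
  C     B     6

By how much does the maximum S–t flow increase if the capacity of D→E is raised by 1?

0

Original max flow = 6.
Edge D→E does not cross the min cut (source side {A, B, C, D, E, F, G, H, S}), so extra capacity there cannot help.
New max flow = 6. Increase = 0.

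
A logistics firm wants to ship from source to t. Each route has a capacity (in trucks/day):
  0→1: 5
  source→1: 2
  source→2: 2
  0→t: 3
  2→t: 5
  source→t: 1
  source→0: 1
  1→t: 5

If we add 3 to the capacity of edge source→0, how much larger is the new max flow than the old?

3

Original max flow = 6.
After raising cap(source→0), augmenting paths through that edge carry 3 more units.
New max flow = 9. Increase = 3.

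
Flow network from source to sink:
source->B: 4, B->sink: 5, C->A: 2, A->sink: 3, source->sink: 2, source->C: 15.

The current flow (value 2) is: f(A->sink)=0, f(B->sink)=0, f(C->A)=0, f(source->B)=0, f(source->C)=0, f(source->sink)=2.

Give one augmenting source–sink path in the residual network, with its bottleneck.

Residual along source->B->sink: source->B: 4, B->sink: 5.
Bottleneck = min = 4.

source->B->sink, bottleneck 4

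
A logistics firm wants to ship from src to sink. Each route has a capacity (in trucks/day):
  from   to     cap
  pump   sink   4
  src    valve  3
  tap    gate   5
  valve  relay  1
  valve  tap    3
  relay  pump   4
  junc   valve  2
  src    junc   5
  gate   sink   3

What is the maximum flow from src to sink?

4

Augment src→valve→relay→pump→sink: bottleneck 1. Total 1.
Augment src→valve→tap→gate→sink: bottleneck 2. Total 3.
Augment src→junc→valve→tap→gate→sink: bottleneck 1. Total 4.
No augmenting path remains in the residual graph.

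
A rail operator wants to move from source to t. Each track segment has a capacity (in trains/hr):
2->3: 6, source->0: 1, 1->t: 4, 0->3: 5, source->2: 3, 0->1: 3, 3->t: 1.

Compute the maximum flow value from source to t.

2

Augment source->2->3->t: bottleneck 1. Total 1.
Augment source->0->1->t: bottleneck 1. Total 2.
No augmenting path remains in the residual graph.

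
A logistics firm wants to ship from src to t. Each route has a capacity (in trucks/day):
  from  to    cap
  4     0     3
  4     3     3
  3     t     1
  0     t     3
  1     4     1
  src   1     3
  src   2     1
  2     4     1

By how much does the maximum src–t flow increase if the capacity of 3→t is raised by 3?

Original max flow = 2.
Edge 3→t does not cross the min cut (source side {1, src}), so extra capacity there cannot help.
New max flow = 2. Increase = 0.

0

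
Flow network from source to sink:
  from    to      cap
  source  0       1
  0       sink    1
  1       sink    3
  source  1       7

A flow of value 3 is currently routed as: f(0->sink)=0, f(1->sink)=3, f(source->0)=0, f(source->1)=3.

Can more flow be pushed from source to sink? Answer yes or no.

Yes

Residual path source->0->sink has bottleneck 1 > 0.
Pushing 1 along it raises the flow to 4, so the given flow is not maximum.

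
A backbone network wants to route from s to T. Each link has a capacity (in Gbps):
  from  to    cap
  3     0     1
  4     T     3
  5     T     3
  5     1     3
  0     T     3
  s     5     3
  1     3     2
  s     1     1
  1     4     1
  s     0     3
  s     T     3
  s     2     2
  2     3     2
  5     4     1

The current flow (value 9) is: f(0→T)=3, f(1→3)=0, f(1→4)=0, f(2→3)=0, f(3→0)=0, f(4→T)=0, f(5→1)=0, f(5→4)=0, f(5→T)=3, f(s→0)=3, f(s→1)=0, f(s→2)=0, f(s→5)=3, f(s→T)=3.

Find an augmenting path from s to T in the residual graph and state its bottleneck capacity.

Residual along s→1→4→T: s→1: 1, 1→4: 1, 4→T: 3.
Bottleneck = min = 1.

s→1→4→T, bottleneck 1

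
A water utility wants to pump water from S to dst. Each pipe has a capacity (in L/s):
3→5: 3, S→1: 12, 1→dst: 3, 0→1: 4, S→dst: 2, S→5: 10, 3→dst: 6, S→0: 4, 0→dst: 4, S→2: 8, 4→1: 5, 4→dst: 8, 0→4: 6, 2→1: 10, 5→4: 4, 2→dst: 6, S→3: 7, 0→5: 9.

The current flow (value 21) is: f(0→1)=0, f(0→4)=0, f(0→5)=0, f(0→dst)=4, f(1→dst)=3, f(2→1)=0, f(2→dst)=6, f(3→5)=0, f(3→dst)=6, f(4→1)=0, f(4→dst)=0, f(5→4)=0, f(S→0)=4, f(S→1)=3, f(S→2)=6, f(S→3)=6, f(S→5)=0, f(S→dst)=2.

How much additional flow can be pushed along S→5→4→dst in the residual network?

4

Residual capacities along the path: S→5: 10, 5→4: 4, 4→dst: 8.
Minimum is 4.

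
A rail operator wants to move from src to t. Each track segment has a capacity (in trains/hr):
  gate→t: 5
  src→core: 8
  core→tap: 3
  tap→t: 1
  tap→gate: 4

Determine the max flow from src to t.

Augment src→core→tap→t: bottleneck 1. Total 1.
Augment src→core→tap→gate→t: bottleneck 2. Total 3.
No augmenting path remains in the residual graph.

3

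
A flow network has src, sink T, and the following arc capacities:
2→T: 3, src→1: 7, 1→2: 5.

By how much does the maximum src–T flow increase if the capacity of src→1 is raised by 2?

0

Original max flow = 3.
Edge src→1 does not cross the min cut (source side {1, 2, src}), so extra capacity there cannot help.
New max flow = 3. Increase = 0.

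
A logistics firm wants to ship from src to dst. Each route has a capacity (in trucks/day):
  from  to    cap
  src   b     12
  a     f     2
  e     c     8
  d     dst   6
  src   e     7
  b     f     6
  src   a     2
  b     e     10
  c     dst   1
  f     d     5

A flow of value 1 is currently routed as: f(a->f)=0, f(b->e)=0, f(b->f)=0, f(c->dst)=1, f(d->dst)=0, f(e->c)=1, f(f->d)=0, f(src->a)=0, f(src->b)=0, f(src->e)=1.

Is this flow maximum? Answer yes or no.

Residual path src->b->f->d->dst has bottleneck 5 > 0.
Pushing 5 along it raises the flow to 6, so the given flow is not maximum.

No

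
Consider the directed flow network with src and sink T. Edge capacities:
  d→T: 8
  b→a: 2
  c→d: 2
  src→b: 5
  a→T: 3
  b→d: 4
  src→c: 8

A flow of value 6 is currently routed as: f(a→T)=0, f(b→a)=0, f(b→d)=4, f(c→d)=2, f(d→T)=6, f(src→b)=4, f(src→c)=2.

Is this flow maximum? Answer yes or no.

Residual path src→b→a→T has bottleneck 1 > 0.
Pushing 1 along it raises the flow to 7, so the given flow is not maximum.

No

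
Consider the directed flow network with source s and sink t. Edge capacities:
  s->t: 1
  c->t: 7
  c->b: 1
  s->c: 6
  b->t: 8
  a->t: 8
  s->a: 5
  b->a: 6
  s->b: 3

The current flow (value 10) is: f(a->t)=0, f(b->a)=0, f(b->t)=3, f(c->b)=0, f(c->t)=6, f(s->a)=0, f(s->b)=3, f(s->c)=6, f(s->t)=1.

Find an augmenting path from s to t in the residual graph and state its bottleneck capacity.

s->a->t, bottleneck 5

Residual along s->a->t: s->a: 5, a->t: 8.
Bottleneck = min = 5.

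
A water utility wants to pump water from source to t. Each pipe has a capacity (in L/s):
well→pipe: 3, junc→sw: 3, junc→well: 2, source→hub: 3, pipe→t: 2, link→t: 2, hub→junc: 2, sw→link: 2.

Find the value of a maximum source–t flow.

Augment source→hub→junc→well→pipe→t: bottleneck 2. Total 2.
No augmenting path remains in the residual graph.

2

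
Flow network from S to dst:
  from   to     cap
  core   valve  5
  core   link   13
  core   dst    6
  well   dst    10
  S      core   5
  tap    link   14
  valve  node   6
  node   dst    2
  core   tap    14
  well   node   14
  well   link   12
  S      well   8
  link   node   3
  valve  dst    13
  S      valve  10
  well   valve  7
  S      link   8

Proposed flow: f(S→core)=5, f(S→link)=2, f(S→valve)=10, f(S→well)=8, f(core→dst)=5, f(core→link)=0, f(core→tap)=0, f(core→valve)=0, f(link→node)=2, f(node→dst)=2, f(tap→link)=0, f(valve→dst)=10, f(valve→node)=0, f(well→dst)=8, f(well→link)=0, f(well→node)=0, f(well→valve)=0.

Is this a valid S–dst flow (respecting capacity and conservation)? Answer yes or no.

Every edge has 0 ≤ f(e) ≤ cap(e).
At each intermediate node, inflow equals outflow.

Yes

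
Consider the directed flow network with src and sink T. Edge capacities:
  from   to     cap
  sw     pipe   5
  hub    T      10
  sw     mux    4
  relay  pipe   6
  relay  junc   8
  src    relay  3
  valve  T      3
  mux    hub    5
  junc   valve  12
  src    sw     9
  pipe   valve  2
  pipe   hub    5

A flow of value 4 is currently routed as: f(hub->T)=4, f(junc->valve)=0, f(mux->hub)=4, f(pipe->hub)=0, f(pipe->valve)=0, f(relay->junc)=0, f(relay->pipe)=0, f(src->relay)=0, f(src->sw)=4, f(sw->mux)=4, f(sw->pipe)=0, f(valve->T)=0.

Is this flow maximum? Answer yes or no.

Residual path src->sw->pipe->hub->T has bottleneck 5 > 0.
Pushing 5 along it raises the flow to 9, so the given flow is not maximum.

No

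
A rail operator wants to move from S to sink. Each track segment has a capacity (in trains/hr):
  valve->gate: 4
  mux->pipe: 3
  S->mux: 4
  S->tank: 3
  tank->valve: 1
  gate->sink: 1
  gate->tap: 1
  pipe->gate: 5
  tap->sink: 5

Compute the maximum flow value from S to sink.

2

Augment S->tank->valve->gate->sink: bottleneck 1. Total 1.
Augment S->mux->pipe->gate->tap->sink: bottleneck 1. Total 2.
No augmenting path remains in the residual graph.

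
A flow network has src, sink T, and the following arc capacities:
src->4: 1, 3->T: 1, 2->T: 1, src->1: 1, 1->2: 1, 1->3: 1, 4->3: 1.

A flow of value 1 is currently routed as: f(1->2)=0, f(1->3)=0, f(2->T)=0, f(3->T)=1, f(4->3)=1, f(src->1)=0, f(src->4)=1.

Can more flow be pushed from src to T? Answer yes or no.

Residual path src->1->2->T has bottleneck 1 > 0.
Pushing 1 along it raises the flow to 2, so the given flow is not maximum.

Yes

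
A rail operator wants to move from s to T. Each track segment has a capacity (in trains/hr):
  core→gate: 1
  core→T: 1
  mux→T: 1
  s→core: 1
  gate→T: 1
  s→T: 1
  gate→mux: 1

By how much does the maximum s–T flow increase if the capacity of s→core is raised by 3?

Original max flow = 2.
After raising cap(s→core), augmenting paths through that edge carry 1 more unit.
New max flow = 3. Increase = 1.

1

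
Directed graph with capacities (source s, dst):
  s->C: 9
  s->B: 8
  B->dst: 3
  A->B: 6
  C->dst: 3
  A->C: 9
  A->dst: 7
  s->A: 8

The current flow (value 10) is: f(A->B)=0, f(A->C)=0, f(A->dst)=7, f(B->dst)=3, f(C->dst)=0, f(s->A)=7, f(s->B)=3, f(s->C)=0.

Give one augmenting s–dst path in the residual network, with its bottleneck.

Residual along s->C->dst: s->C: 9, C->dst: 3.
Bottleneck = min = 3.

s->C->dst, bottleneck 3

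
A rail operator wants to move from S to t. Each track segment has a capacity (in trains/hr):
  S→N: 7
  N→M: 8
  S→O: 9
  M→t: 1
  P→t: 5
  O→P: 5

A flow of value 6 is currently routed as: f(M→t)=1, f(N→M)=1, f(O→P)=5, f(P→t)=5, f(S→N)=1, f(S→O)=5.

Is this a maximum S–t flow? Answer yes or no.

Yes

Residual reachable from S: {M, N, O, S}; t is not reachable.
Saturated cut: O→P, M→t with total capacity 6 = current flow value. Flow is maximum.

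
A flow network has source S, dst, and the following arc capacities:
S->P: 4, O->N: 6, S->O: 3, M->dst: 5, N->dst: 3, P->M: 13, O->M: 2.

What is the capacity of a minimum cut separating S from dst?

7

Max flow = 7 (via 2 augmenting paths).
In the residual at optimum, the set reachable from S is {S}.
Cut edges: S->O (cap 3), S->P (cap 4). Sum = 7.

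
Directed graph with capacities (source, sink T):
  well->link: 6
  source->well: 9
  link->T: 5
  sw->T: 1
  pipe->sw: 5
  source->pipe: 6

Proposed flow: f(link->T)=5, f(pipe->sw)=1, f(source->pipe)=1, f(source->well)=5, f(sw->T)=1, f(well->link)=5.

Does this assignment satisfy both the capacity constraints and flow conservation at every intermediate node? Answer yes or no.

Every edge has 0 ≤ f(e) ≤ cap(e).
At each intermediate node, inflow equals outflow.

Yes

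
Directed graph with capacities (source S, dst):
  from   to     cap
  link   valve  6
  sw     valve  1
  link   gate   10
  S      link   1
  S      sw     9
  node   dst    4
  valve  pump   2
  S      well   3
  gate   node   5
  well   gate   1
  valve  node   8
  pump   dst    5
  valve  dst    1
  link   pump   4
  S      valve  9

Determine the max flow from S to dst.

Augment S→valve→dst: bottleneck 1. Total 1.
Augment S→link→pump→dst: bottleneck 1. Total 2.
Augment S→valve→pump→dst: bottleneck 2. Total 4.
Augment S→valve→node→dst: bottleneck 4. Total 8.
No augmenting path remains in the residual graph.

8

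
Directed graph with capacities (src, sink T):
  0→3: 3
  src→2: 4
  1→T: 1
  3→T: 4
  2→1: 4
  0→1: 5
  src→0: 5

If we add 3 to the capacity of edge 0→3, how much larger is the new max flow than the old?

Original max flow = 4.
After raising cap(0→3), augmenting paths through that edge carry 1 more unit.
New max flow = 5. Increase = 1.

1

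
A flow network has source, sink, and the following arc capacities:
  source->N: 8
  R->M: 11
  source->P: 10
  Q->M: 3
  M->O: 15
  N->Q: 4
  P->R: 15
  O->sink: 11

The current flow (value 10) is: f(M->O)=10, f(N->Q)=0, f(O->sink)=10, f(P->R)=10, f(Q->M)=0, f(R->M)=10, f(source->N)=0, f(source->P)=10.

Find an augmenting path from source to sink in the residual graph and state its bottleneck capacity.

Residual along source->N->Q->M->O->sink: source->N: 8, N->Q: 4, Q->M: 3, M->O: 5, O->sink: 1.
Bottleneck = min = 1.

source->N->Q->M->O->sink, bottleneck 1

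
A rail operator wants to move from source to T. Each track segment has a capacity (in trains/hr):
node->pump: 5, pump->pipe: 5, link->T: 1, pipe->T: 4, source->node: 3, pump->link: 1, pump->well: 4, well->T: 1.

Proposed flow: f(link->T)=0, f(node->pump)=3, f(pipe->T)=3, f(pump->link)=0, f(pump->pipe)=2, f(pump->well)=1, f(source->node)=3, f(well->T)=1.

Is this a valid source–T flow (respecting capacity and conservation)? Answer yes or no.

Conservation fails at pipe: inflow 2 ≠ outflow 3.

No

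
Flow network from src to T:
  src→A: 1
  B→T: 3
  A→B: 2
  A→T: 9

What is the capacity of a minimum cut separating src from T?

1

Max flow = 1 (via 1 augmenting path).
In the residual at optimum, the set reachable from src is {src}.
Cut edges: src→A (cap 1). Sum = 1.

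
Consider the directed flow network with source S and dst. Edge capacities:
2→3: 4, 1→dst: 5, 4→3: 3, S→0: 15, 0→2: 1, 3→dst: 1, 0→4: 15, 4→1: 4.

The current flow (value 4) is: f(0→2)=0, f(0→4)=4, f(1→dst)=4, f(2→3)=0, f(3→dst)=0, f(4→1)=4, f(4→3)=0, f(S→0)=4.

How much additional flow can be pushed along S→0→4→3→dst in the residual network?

Residual capacities along the path: S→0: 11, 0→4: 11, 4→3: 3, 3→dst: 1.
Minimum is 1.

1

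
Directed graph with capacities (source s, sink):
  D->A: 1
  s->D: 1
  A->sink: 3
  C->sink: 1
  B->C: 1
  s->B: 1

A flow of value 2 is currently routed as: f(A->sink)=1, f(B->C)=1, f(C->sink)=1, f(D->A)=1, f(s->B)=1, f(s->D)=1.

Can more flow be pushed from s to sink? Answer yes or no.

Residual reachable from s: {s}; sink is not reachable.
Saturated cut: s->B, s->D with total capacity 2 = current flow value. Flow is maximum.

No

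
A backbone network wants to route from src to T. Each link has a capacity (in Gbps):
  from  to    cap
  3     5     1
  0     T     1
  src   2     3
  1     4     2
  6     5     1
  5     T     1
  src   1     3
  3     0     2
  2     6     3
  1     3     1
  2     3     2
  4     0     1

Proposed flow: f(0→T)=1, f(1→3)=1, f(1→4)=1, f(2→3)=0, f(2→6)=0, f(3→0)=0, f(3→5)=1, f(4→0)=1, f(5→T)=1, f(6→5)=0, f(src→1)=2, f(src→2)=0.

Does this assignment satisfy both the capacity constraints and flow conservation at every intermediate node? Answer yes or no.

Yes

Every edge has 0 ≤ f(e) ≤ cap(e).
At each intermediate node, inflow equals outflow.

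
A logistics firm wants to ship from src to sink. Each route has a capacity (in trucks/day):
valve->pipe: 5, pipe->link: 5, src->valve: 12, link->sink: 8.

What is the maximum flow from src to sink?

5

Augment src->valve->pipe->link->sink: bottleneck 5. Total 5.
No augmenting path remains in the residual graph.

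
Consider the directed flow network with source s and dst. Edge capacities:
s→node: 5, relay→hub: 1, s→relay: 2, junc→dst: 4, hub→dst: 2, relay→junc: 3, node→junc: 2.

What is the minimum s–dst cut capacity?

4

Max flow = 4 (via 2 augmenting paths).
In the residual at optimum, the set reachable from s is {node, s}.
Cut edges: s→relay (cap 2), node→junc (cap 2). Sum = 4.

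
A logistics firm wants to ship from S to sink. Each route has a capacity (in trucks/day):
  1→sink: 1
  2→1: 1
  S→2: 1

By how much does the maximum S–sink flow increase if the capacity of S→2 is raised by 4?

0

Original max flow = 1.
Even with extra capacity on S→2, another cut of capacity 1 remains binding.
New max flow = 1. Increase = 0.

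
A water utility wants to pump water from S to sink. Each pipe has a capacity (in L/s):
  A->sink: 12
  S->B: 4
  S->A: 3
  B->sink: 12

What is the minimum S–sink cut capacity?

Max flow = 7 (via 2 augmenting paths).
In the residual at optimum, the set reachable from S is {S}.
Cut edges: S->A (cap 3), S->B (cap 4). Sum = 7.

7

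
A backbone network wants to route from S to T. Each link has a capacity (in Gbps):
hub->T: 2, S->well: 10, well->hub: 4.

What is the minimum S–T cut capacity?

Max flow = 2 (via 1 augmenting path).
In the residual at optimum, the set reachable from S is {S, hub, well}.
Cut edges: hub->T (cap 2). Sum = 2.

2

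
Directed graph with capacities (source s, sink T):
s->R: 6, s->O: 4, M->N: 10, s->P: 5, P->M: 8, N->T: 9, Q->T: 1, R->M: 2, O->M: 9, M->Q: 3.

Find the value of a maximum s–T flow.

Augment s->R->M->N->T: bottleneck 2. Total 2.
Augment s->O->M->N->T: bottleneck 4. Total 6.
Augment s->P->M->N->T: bottleneck 3. Total 9.
Augment s->P->M->Q->T: bottleneck 1. Total 10.
No augmenting path remains in the residual graph.

10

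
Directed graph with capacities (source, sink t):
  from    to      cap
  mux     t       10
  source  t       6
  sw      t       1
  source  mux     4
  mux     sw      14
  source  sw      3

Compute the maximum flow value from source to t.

Augment source→t: bottleneck 6. Total 6.
Augment source→mux→t: bottleneck 4. Total 10.
Augment source→sw→t: bottleneck 1. Total 11.
No augmenting path remains in the residual graph.

11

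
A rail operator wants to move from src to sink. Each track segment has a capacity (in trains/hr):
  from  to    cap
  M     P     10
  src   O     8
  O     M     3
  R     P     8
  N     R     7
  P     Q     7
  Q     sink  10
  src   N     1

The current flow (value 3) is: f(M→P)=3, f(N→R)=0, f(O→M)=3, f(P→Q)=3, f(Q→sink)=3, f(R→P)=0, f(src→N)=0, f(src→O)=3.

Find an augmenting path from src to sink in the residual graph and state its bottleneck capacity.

src→N→R→P→Q→sink, bottleneck 1

Residual along src→N→R→P→Q→sink: src→N: 1, N→R: 7, R→P: 8, P→Q: 4, Q→sink: 7.
Bottleneck = min = 1.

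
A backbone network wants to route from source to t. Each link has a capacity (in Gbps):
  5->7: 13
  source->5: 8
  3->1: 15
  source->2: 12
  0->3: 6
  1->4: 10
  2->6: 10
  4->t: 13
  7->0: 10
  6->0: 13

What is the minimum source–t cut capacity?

Max flow = 6 (via 1 augmenting path).
In the residual at optimum, the set reachable from source is {0, 2, 5, 6, 7, source}.
Cut edges: 0->3 (cap 6). Sum = 6.

6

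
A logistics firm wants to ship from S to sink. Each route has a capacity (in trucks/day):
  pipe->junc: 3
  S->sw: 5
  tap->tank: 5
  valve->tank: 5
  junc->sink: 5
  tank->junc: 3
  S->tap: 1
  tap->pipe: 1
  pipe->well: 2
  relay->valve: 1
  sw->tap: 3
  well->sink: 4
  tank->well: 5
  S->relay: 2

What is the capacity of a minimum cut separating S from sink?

Max flow = 5 (via 3 augmenting paths).
In the residual at optimum, the set reachable from S is {S, relay, sw}.
Cut edges: S->tap (cap 1), sw->tap (cap 3), relay->valve (cap 1). Sum = 5.

5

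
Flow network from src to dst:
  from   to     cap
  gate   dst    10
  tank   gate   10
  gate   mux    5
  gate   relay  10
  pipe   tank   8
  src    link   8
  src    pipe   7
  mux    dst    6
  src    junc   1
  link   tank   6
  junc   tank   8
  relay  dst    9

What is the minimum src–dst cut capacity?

10

Max flow = 10 (via 3 augmenting paths).
In the residual at optimum, the set reachable from src is {junc, link, pipe, src, tank}.
Cut edges: tank→gate (cap 10). Sum = 10.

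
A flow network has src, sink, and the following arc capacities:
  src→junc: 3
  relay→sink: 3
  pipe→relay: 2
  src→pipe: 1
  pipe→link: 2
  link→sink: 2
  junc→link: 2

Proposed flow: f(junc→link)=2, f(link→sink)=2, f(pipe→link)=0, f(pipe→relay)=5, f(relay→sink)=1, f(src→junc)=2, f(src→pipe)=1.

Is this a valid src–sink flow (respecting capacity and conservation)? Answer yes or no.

No

Capacity violated on pipe→relay: flow 5 > capacity 2.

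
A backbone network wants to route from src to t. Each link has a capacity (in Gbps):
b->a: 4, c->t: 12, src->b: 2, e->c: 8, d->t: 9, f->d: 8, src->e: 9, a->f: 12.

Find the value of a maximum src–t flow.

Augment src->e->c->t: bottleneck 8. Total 8.
Augment src->b->a->f->d->t: bottleneck 2. Total 10.
No augmenting path remains in the residual graph.

10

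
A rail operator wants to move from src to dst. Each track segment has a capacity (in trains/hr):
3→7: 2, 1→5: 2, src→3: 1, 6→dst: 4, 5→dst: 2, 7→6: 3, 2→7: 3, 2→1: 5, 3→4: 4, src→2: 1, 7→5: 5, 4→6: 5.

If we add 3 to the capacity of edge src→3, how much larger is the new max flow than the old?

3

Original max flow = 2.
After raising cap(src→3), augmenting paths through that edge carry 3 more units.
New max flow = 5. Increase = 3.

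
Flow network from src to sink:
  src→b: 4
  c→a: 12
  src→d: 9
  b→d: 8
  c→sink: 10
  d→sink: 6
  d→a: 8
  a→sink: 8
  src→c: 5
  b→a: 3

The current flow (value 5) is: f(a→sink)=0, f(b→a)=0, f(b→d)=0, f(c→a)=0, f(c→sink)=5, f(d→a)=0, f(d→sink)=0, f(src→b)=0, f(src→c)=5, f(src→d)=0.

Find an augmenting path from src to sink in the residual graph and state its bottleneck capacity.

src→d→sink, bottleneck 6

Residual along src→d→sink: src→d: 9, d→sink: 6.
Bottleneck = min = 6.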